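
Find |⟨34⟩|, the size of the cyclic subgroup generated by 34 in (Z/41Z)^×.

Since 34 ∈ (Z/41Z)^×, its order divides φ(41) = 41 − 1 = 40 = 2^3 · 5.
Divisors of 40: 1, 2, 4, 5, 8, 10, 20, 40.
Evaluate successive powers at the divisors of 40:
34^1 ≡ 34
34^2 ≡ 8
34^4 ≡ 23
34^5 ≡ 3
34^8 ≡ 37
34^10 ≡ 9
34^20 ≡ 40
34^40 ≡ 1
Hence ord(34) = 40.

40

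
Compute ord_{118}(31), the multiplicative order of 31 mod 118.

58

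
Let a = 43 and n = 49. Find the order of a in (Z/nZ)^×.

7

Since 43 ∈ (Z/49Z)^×, its order divides φ(49) = φ(7^2) = 7·(7−1) = 42 = 2 · 3 · 7.
Divisors of 42: 1, 2, 3, 6, 7, 14, 21, 42.
Test each divisor d:
43^1 ≡ 43 (mod 49)
43^2 ≡ 36 (mod 49)
43^3 ≡ 29 (mod 49)
43^6 ≡ 8 (mod 49)
43^7 ≡ 1 (mod 49) ✓
The smallest such exponent is 7, so the order of 43 is 7.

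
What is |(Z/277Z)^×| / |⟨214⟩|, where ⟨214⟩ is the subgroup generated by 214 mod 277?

ord(214) | φ(277) = 277 − 1 = 276 = 2^2 · 3 · 23.
Divisors of 276: 1, 2, 3, 4, 6, 12, 23, 46, 69, 92, 138, 276.
Test each divisor d:
214^1 ≡ 214
214^2 ≡ 91
214^3 ≡ 84
214^4 ≡ 248
214^6 ≡ 131
214^12 ≡ 264
214^23 ≡ 160
214^46 ≡ 116
214^69 ≡ 1
Thus |⟨214⟩| = ord(214) = 69.
[(Z/277Z)^× : ⟨214⟩] = 276/69 = 4.

4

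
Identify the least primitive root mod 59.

2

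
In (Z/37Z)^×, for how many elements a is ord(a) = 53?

0

φ(37) = 37 − 1 = 36 = 2^2 · 3^2.
(Z/37Z)^× is cyclic (|G| = 36); a cyclic group of order m has exactly φ(d) elements of each order d | m, and none otherwise.
Here 36 is not a multiple of 53, so there are no elements of order 53.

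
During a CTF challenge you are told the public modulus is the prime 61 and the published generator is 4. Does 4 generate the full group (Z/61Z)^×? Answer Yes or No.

φ(61) = 61 − 1 = 60 = 2^2 · 3 · 5.
It suffices to check that the order of 4 is not a proper divisor of 60: compute 4^(60/q) for q ∈ {2, 3, 5}.
4^30 ≡ 1 (mod 61)  [q = 2: ≡ 1 ✗]
4^20 ≡ 13 (mod 61)  [q = 3: ≢ 1 ✓]
4^12 ≡ 20 (mod 61)  [q = 5: ≢ 1 ✓]
The check at q = 2 fails, so 4 generates a proper subgroup.

No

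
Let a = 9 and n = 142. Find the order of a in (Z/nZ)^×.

35

Since 9 ∈ (Z/142Z)^×, its order divides φ(142) = φ(2)·φ(71) = 1·70 = 70 = 2 · 5 · 7.
Divisors of 70: 1, 2, 5, 7, 10, 14, 35, 70.
Evaluate successive powers at the divisors of 70:
9^1 ≡ 9 (mod 142)
9^2 ≡ 81 (mod 142)
9^5 ≡ 119 (mod 142)
9^7 ≡ 125 (mod 142)
9^10 ≡ 103 (mod 142)
9^14 ≡ 5 (mod 142)
9^35 ≡ 1 (mod 142) ✓
The smallest such exponent is 35, so the order of 9 is 35.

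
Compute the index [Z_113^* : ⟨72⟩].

2

Since 72 ∈ (Z/113Z)^×, its order divides φ(113) = 113 − 1 = 112 = 2^4 · 7.
Divisors of 112: 1, 2, 4, 7, 8, 14, 16, 28, 56, 112.
Compute 72^d (mod 113) for the divisors d until we hit 1:
72^1 ≡ 72 (mod 113)
72^2 ≡ 99 (mod 113)
72^4 ≡ 83 (mod 113)
72^7 ≡ 69 (mod 113)
72^8 ≡ 109 (mod 113)
72^14 ≡ 15 (mod 113)
72^16 ≡ 16 (mod 113)
72^28 ≡ 112 (mod 113)
72^56 ≡ 1 (mod 113) ✓
Thus |⟨72⟩| = ord(72) = 56.
[(Z/113Z)^× : ⟨72⟩] = 112/56 = 2.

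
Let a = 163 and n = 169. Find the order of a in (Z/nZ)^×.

156

Since 163 ∈ (Z/169Z)^×, its order divides φ(169) = φ(13^2) = 13·(13−1) = 156 = 2^2 · 3 · 13.
Divisors of 156: 1, 2, 3, 4, 6, 12, 13, 26, 39, 52, 78, 156.
Test each divisor d:
163^1 ≡ 163 (mod 169)
163^2 ≡ 36 (mod 169)
163^3 ≡ 122 (mod 169)
163^4 ≡ 113 (mod 169)
163^6 ≡ 12 (mod 169)
163^12 ≡ 144 (mod 169)
163^13 ≡ 150 (mod 169)
163^26 ≡ 23 (mod 169)
163^39 ≡ 70 (mod 169)
163^52 ≡ 22 (mod 169)
163^78 ≡ 168 (mod 169)
163^156 ≡ 1 (mod 169) ✓
The smallest such exponent is 156, so the order of 163 is 156.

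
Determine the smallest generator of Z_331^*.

φ(331) = 331 − 1 = 330 = 2 · 3 · 5 · 11.
Test candidates g = 2, 3, … against the prime factors q ∈ {2, 3, 5, 11} of φ(331): g is a generator iff g^(330/q) ≢ 1 for every such q.
g = 2: 2^165 ≡ 330; 2^110 ≡ 299; 2^66 ≡ 64; 2^30 ≡ 1 — hits 1, so not a primitive root.
g = 3: 3^165 ≡ 330; 3^110 ≡ 299; 3^66 ≡ 64; 3^30 ≡ 270 — none is 1, so 3 is a primitive root.
The smallest primitive root modulo 331 is 3.

3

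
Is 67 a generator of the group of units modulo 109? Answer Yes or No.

φ(109) = 109 − 1 = 108 = 2^2 · 3^3.
67 is a primitive root mod 109 iff 67^(φ(109)/q) ≢ 1 for every prime q | φ(109), i.e. q ∈ {2, 3}.
67^54 ≡ 108 (mod 109)  [q = 2: ≢ 1 ✓]
67^36 ≡ 45 (mod 109)  [q = 3: ≢ 1 ✓]
All checks pass, so 67 has order 108 and is a primitive root modulo 109.

Yes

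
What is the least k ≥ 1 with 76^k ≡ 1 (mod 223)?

ord(76) | φ(223) = 223 − 1 = 222 = 2 · 3 · 37.
Divisors of 222: 1, 2, 3, 6, 37, 74, 111, 222.
Test each divisor d:
76^1 ≡ 76 (mod 223)
76^2 ≡ 201 (mod 223)
76^3 ≡ 112 (mod 223)
76^6 ≡ 56 (mod 223)
76^37 ≡ 39 (mod 223)
76^74 ≡ 183 (mod 223)
76^111 ≡ 1 (mod 223) ✓
So ord_223(76) = 111.

111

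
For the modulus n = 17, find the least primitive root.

3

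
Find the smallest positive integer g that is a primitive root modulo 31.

3

φ(31) = 31 − 1 = 30 = 2 · 3 · 5.
g is a primitive root iff g^(30/q) ≢ 1 (mod 31) for each prime q ∈ {2, 3, 5}.
g = 2: 2^15 ≡ 1 — hits 1, so not a primitive root.
g = 3: 3^15 ≡ 30; 3^10 ≡ 25; 3^6 ≡ 16 — none is 1, so 3 is a primitive root.
So 3 is the smallest generator of (Z/31Z)^×.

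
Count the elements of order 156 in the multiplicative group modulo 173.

0

φ(173) = 173 − 1 = 172 = 2^2 · 43.
In a cyclic group of order 172, there are φ(d) elements of order d for each divisor d of 172, and zero for non-divisors.
156 does not divide 172, so no element of (Z/173Z)^× has order 156.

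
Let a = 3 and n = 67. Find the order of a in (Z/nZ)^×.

22

ord(3) | φ(67) = 67 − 1 = 66 = 2 · 3 · 11.
Divisors of 66: 1, 2, 3, 6, 11, 22, 33, 66.
Evaluate successive powers at the divisors of 66:
3^1 ≡ 3 (mod 67)
3^2 ≡ 9 (mod 67)
3^3 ≡ 27 (mod 67)
3^6 ≡ 59 (mod 67)
3^11 ≡ 66 (mod 67)
3^22 ≡ 1 (mod 67) ✓
Hence ord(3) = 22.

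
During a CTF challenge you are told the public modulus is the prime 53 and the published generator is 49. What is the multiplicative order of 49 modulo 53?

13

Since 49 ∈ (Z/53Z)^×, its order divides φ(53) = 53 − 1 = 52 = 2^2 · 13.
Divisors of 52: 1, 2, 4, 13, 26, 52.
Test each divisor d:
49^1 ≡ 49
49^2 ≡ 16
49^4 ≡ 44
49^13 ≡ 1
The smallest such exponent is 13, so the order of 49 is 13.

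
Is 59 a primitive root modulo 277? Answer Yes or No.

No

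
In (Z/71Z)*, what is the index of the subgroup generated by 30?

ord(30) | φ(71) = 71 − 1 = 70 = 2 · 5 · 7.
Divisors of 70: 1, 2, 5, 7, 10, 14, 35, 70.
Evaluate successive powers at the divisors of 70:
30^1 ≡ 30 (mod 71)
30^2 ≡ 48 (mod 71)
30^5 ≡ 37 (mod 71)
30^7 ≡ 1 (mod 71) ✓
The order of 30 is 7, so the subgroup it generates has 7 elements.
[(Z/71Z)^× : ⟨30⟩] = 70/7 = 10.

10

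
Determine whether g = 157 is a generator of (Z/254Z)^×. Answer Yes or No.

φ(254) = φ(2)·φ(127) = 1·126 = 126 = 2 · 3^2 · 7.
An element g generates (Z/254Z)^× iff g^(126/q) ≢ 1 (mod 254) for each prime q ∈ {2, 3, 7}.
157^63 ≡ 1 (mod 254)  [q = 2: ≡ 1 ✗]
157^42 ≡ 107 (mod 254)  [q = 3: ≢ 1 ✓]
157^18 ≡ 159 (mod 254)  [q = 7: ≢ 1 ✓]
Since 157^63 ≡ 1, the order of 157 divides 63 < 126, so 157 is not a primitive root.

No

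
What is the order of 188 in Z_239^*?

34

The order of 188 must divide φ(239) = 239 − 1 = 238 = 2 · 7 · 17.
Divisors of 238: 1, 2, 7, 14, 17, 34, 119, 238.
Test each divisor d:
188^1 ≡ 188 (mod 239)
188^2 ≡ 211 (mod 239)
188^7 ≡ 76 (mod 239)
188^14 ≡ 40 (mod 239)
188^17 ≡ 238 (mod 239)
188^34 ≡ 1 (mod 239) ✓
Therefore the multiplicative order of 188 modulo 239 is 34.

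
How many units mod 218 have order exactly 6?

φ(218) = φ(2)·φ(109) = 1·108 = 108 = 2^2 · 3^3.
In a cyclic group of order 108, there are φ(d) elements of order d for each divisor d of 108, and zero for non-divisors.
6 = 2 · 3 divides 108, and φ(6) = 2.

2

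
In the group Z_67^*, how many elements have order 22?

φ(67) = 67 − 1 = 66 = 2 · 3 · 11.
Since (Z/67Z)^× is cyclic of order 66, the number of elements of order d is φ(d) when d | 66 and 0 otherwise.
22 = 2 · 11 divides 66, and φ(22) = 10.

10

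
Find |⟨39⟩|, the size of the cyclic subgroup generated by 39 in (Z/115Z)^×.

By Lagrange's theorem, ord_115(39) divides φ(115) = φ(5·23) = (5−1)·(23−1) = 4·22 = 88 = 2^3 · 11.
Divisors of 88: 1, 2, 4, 8, 11, 22, 44, 88.
Test each divisor d:
39^1 ≡ 39
39^2 ≡ 26
39^4 ≡ 101
39^8 ≡ 81
39^11 ≡ 24
39^22 ≡ 1
The smallest such exponent is 22, so the order of 39 is 22.

22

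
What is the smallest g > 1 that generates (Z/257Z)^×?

3

φ(257) = 257 − 1 = 256 = 2^8.
g is a primitive root iff g^(256/q) ≢ 1 (mod 257) for each prime q ∈ {2}.
g = 2: 2^128 ≡ 1 — hits 1, so not a primitive root.
g = 3: 3^128 ≡ 256 — none is 1, so 3 is a primitive root.
So 3 is the smallest generator of (Z/257Z)^×.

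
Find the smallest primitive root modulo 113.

φ(113) = 113 − 1 = 112 = 2^4 · 7.
Test candidates g = 2, 3, … against the prime factors q ∈ {2, 7} of φ(113): g is a generator iff g^(112/q) ≢ 1 for every such q.
g = 2: 2^56 ≡ 1 — hits 1, so not a primitive root.
g = 3: 3^56 ≡ 112; 3^16 ≡ 49 — none is 1, so 3 is a primitive root.
The smallest primitive root modulo 113 is 3.

3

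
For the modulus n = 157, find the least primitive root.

5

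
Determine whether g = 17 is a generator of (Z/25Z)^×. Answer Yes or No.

φ(25) = φ(5^2) = 5·(5−1) = 20 = 2^2 · 5.
It suffices to check that the order of 17 is not a proper divisor of 20: compute 17^(20/q) for q ∈ {2, 5}.
17^10 ≡ 24 (mod 25)  [q = 2: ≢ 1 ✓]
17^4 ≡ 21 (mod 25)  [q = 5: ≢ 1 ✓]
All checks pass, so 17 has order 20 and is a primitive root modulo 25.

Yes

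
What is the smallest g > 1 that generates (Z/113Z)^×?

3

φ(113) = 113 − 1 = 112 = 2^4 · 7.
Test candidates g = 2, 3, … against the prime factors q ∈ {2, 7} of φ(113): g is a generator iff g^(112/q) ≢ 1 for every such q.
g = 2: 2^56 ≡ 1 — hits 1, so not a primitive root.
g = 3: 3^56 ≡ 112; 3^16 ≡ 49 — none is 1, so 3 is a primitive root.
The smallest primitive root modulo 113 is 3.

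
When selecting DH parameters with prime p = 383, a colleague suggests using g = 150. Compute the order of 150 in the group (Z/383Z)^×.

The order of 150 must divide φ(383) = 383 − 1 = 382 = 2 · 191.
Divisors of 382: 1, 2, 191, 382.
Test each divisor d:
150^1 ≡ 150
150^2 ≡ 286
150^191 ≡ 1
Therefore the multiplicative order of 150 modulo 383 is 191.

191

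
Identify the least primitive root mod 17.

φ(17) = 17 − 1 = 16 = 2^4.
g is a primitive root iff g^(16/q) ≢ 1 (mod 17) for each prime q ∈ {2}.
g = 2: 2^8 ≡ 1 — hits 1, so not a primitive root.
g = 3: 3^8 ≡ 16 — none is 1, so 3 is a primitive root.
So 3 is the smallest generator of (Z/17Z)^×.

3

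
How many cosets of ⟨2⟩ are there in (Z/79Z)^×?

2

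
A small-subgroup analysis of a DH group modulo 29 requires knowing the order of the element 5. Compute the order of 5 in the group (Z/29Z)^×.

14

ord(5) | φ(29) = 29 − 1 = 28 = 2^2 · 7.
Divisors of 28: 1, 2, 4, 7, 14, 28.
Test each divisor d:
5^1 ≡ 5
5^2 ≡ 25
5^4 ≡ 16
5^7 ≡ 28
5^14 ≡ 1
Therefore the multiplicative order of 5 modulo 29 is 14.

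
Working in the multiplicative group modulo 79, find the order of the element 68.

Since 68 ∈ (Z/79Z)^×, its order divides φ(79) = 79 − 1 = 78 = 2 · 3 · 13.
Divisors of 78: 1, 2, 3, 6, 13, 26, 39, 78.
Evaluate successive powers at the divisors of 78:
68^1 ≡ 68
68^2 ≡ 42
68^3 ≡ 12
68^6 ≡ 65
68^13 ≡ 56
68^26 ≡ 55
68^39 ≡ 78
68^78 ≡ 1
Therefore the multiplicative order of 68 modulo 79 is 78.

78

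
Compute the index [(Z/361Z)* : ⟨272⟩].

2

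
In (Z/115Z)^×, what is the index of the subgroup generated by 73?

ord(73) | φ(115) = φ(5·23) = (5−1)·(23−1) = 4·22 = 88 = 2^3 · 11.
Divisors of 88: 1, 2, 4, 8, 11, 22, 44, 88.
Evaluate successive powers at the divisors of 88:
73^1 ≡ 73 (mod 115)
73^2 ≡ 39 (mod 115)
73^4 ≡ 26 (mod 115)
73^8 ≡ 101 (mod 115)
73^11 ≡ 47 (mod 115)
73^22 ≡ 24 (mod 115)
73^44 ≡ 1 (mod 115) ✓
So ord_115(73) = 44, hence |⟨73⟩| = 44.
The index is φ(115) / ord(73) = 88 / 44 = 2.

2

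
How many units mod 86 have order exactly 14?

φ(86) = φ(2)·φ(43) = 1·42 = 42 = 2 · 3 · 7.
Since (Z/86Z)^× is cyclic of order 42, the number of elements of order d is φ(d) when d | 42 and 0 otherwise.
14 = 2 · 7 divides 42, and φ(14) = 6.

6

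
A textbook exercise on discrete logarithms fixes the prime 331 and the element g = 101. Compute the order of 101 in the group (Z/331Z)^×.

330

By Lagrange's theorem, ord_331(101) divides φ(331) = 331 − 1 = 330 = 2 · 3 · 5 · 11.
Divisors of 330: 1, 2, 3, 5, 6, 10, 11, 15, 22, 30, 33, 55, 66, 110, 165, 330.
Compute 101^d (mod 331) for the divisors d until we hit 1:
101^1 ≡ 101 (mod 331)
101^2 ≡ 271 (mod 331)
101^3 ≡ 229 (mod 331)
101^5 ≡ 162 (mod 331)
101^6 ≡ 143 (mod 331)
101^10 ≡ 95 (mod 331)
101^11 ≡ 327 (mod 331)
101^15 ≡ 164 (mod 331)
101^22 ≡ 16 (mod 331)
101^30 ≡ 85 (mod 331)
101^33 ≡ 267 (mod 331)
101^55 ≡ 300 (mod 331)
101^66 ≡ 124 (mod 331)
101^110 ≡ 299 (mod 331)
101^165 ≡ 330 (mod 331)
101^330 ≡ 1 (mod 331) ✓
The smallest such exponent is 330, so the order of 101 is 330.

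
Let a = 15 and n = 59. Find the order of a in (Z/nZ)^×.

29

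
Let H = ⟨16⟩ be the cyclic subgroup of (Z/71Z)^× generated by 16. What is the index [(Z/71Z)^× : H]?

The order of 16 must divide φ(71) = 71 − 1 = 70 = 2 · 5 · 7.
Divisors of 70: 1, 2, 5, 7, 10, 14, 35, 70.
Evaluate successive powers at the divisors of 70:
16^1 ≡ 16
16^2 ≡ 43
16^5 ≡ 48
16^7 ≡ 5
16^10 ≡ 32
16^14 ≡ 25
16^35 ≡ 1
So ord_71(16) = 35, hence |⟨16⟩| = 35.
The index is φ(71) / ord(16) = 70 / 35 = 2.

2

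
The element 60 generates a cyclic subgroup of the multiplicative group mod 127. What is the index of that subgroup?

2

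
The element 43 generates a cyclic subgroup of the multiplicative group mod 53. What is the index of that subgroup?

ord(43) | φ(53) = 53 − 1 = 52 = 2^2 · 13.
Divisors of 52: 1, 2, 4, 13, 26, 52.
Evaluate successive powers at the divisors of 52:
43^1 ≡ 43
43^2 ≡ 47
43^4 ≡ 36
43^13 ≡ 52
43^26 ≡ 1
So ord_53(43) = 26, hence |⟨43⟩| = 26.
[(Z/53Z)^× : ⟨43⟩] = 52/26 = 2.

2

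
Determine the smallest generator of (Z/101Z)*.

φ(101) = 101 − 1 = 100 = 2^2 · 5^2.
Test candidates g = 2, 3, … against the prime factors q ∈ {2, 5} of φ(101): g is a generator iff g^(100/q) ≢ 1 for every such q.
g = 2: 2^50 ≡ 100; 2^20 ≡ 95 — none is 1, so 2 is a primitive root.
The smallest primitive root modulo 101 is 2.

2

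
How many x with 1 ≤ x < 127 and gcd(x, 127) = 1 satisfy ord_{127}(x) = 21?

12

φ(127) = 127 − 1 = 126 = 2 · 3^2 · 7.
Since (Z/127Z)^× is cyclic of order 126, the number of elements of order d is φ(d) when d | 126 and 0 otherwise.
21 = 3 · 7 divides 126, and φ(21) = 12.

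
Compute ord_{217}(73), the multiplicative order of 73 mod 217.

30

Since 73 ∈ (Z/217Z)^×, its order divides φ(217) = φ(7·31) = (7−1)·(31−1) = 6·30 = 180 = 2^2 · 3^2 · 5.
Divisors of 180: 1, 2, 3, 4, 5, 6, 9, 10, 12, 15, 18, 20, 30, 36, 45, 60, 90, 180.
Compute 73^d (mod 217) for the divisors d until we hit 1:
73^1 ≡ 73 (mod 217)
73^2 ≡ 121 (mod 217)
73^3 ≡ 153 (mod 217)
73^4 ≡ 102 (mod 217)
73^5 ≡ 68 (mod 217)
73^6 ≡ 190 (mod 217)
73^9 ≡ 209 (mod 217)
73^10 ≡ 67 (mod 217)
73^12 ≡ 78 (mod 217)
73^15 ≡ 216 (mod 217)
73^18 ≡ 64 (mod 217)
73^20 ≡ 149 (mod 217)
73^30 ≡ 1 (mod 217) ✓
Therefore the multiplicative order of 73 modulo 217 is 30.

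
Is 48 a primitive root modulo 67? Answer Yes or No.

Yes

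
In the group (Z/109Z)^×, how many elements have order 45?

φ(109) = 109 − 1 = 108 = 2^2 · 3^3.
Since (Z/109Z)^× is cyclic of order 108, the number of elements of order d is φ(d) when d | 108 and 0 otherwise.
Since 45 ∤ 108, the count is 0.

0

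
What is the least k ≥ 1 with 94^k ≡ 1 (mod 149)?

By Lagrange's theorem, ord_149(94) divides φ(149) = 149 − 1 = 148 = 2^2 · 37.
Divisors of 148: 1, 2, 4, 37, 74, 148.
Check 94^d mod 149 for each divisor in increasing order:
94^1 ≡ 94 (mod 149)
94^2 ≡ 45 (mod 149)
94^4 ≡ 88 (mod 149)
94^37 ≡ 44 (mod 149)
94^74 ≡ 148 (mod 149)
94^148 ≡ 1 (mod 149) ✓
Hence ord(94) = 148.

148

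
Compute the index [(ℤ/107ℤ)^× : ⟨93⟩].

1

The order of 93 must divide φ(107) = 107 − 1 = 106 = 2 · 53.
Divisors of 106: 1, 2, 53, 106.
Check 93^d mod 107 for each divisor in increasing order:
93^1 ≡ 93 (mod 107)
93^2 ≡ 89 (mod 107)
93^53 ≡ 106 (mod 107)
93^106 ≡ 1 (mod 107) ✓
Thus |⟨93⟩| = ord(93) = 106.
[(Z/107Z)^× : ⟨93⟩] = 106/106 = 1.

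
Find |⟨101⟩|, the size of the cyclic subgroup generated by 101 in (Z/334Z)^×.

166

By Lagrange's theorem, ord_334(101) divides φ(334) = φ(2)·φ(167) = 1·166 = 166 = 2 · 83.
Divisors of 166: 1, 2, 83, 166.
Test each divisor d:
101^1 ≡ 101 (mod 334)
101^2 ≡ 181 (mod 334)
101^83 ≡ 333 (mod 334)
101^166 ≡ 1 (mod 334) ✓
Hence ord(101) = 166.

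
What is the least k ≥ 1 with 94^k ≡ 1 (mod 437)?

ord(94) | φ(437) = φ(19·23) = (19−1)·(23−1) = 18·22 = 396 = 2^2 · 3^2 · 11.
Divisors of 396: 1, 2, 3, 4, 6, 9, 11, 12, 18, 22, 33, 36, 44, 66, 99, 132, 198, 396.
Compute 94^d (mod 437) for the divisors d until we hit 1:
94^1 ≡ 94
94^2 ≡ 96
94^3 ≡ 284
94^4 ≡ 39
94^6 ≡ 248
94^9 ≡ 75
94^11 ≡ 208
94^12 ≡ 324
94^18 ≡ 381
94^22 ≡ 1
So ord_437(94) = 22.

22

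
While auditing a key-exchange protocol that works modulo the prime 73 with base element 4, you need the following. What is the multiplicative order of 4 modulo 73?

ord(4) | φ(73) = 73 − 1 = 72 = 2^3 · 3^2.
Divisors of 72: 1, 2, 3, 4, 6, 8, 9, 12, 18, 24, 36, 72.
Check 4^d mod 73 for each divisor in increasing order:
4^1 ≡ 4 (mod 73)
4^2 ≡ 16 (mod 73)
4^3 ≡ 64 (mod 73)
4^4 ≡ 37 (mod 73)
4^6 ≡ 8 (mod 73)
4^8 ≡ 55 (mod 73)
4^9 ≡ 1 (mod 73) ✓
Therefore the multiplicative order of 4 modulo 73 is 9.

9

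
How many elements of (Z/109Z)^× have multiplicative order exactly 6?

2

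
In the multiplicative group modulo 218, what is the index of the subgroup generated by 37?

ord(37) | φ(218) = φ(2)·φ(109) = 1·108 = 108 = 2^2 · 3^3.
Divisors of 108: 1, 2, 3, 4, 6, 9, 12, 18, 27, 36, 54, 108.
Check 37^d mod 218 for each divisor in increasing order:
37^1 ≡ 37 (mod 218)
37^2 ≡ 61 (mod 218)
37^3 ≡ 77 (mod 218)
37^4 ≡ 15 (mod 218)
37^6 ≡ 43 (mod 218)
37^9 ≡ 41 (mod 218)
37^12 ≡ 105 (mod 218)
37^18 ≡ 155 (mod 218)
37^27 ≡ 33 (mod 218)
37^36 ≡ 45 (mod 218)
37^54 ≡ 217 (mod 218)
37^108 ≡ 1 (mod 218) ✓
Thus |⟨37⟩| = ord(37) = 108.
The index is φ(218) / ord(37) = 108 / 108 = 1.

1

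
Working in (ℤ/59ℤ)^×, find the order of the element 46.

By Lagrange's theorem, ord_59(46) divides φ(59) = 59 − 1 = 58 = 2 · 29.
Divisors of 58: 1, 2, 29, 58.
Test each divisor d:
46^1 ≡ 46 (mod 59)
46^2 ≡ 51 (mod 59)
46^29 ≡ 1 (mod 59) ✓
Therefore the multiplicative order of 46 modulo 59 is 29.

29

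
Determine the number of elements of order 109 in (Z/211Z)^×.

φ(211) = 211 − 1 = 210 = 2 · 3 · 5 · 7.
Since (Z/211Z)^× is cyclic of order 210, the number of elements of order d is φ(d) when d | 210 and 0 otherwise.
Since 109 ∤ 210, the count is 0.

0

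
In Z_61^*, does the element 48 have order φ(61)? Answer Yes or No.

No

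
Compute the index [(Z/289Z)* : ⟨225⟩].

4

ord(225) | φ(289) = φ(17^2) = 17·(17−1) = 272 = 2^4 · 17.
Divisors of 272: 1, 2, 4, 8, 16, 17, 34, 68, 136, 272.
Compute 225^d (mod 289) for the divisors d until we hit 1:
225^1 ≡ 225 (mod 289)
225^2 ≡ 50 (mod 289)
225^4 ≡ 188 (mod 289)
225^8 ≡ 86 (mod 289)
225^16 ≡ 171 (mod 289)
225^17 ≡ 38 (mod 289)
225^34 ≡ 288 (mod 289)
225^68 ≡ 1 (mod 289) ✓
The order of 225 is 68, so the subgroup it generates has 68 elements.
The index is φ(289) / ord(225) = 272 / 68 = 4.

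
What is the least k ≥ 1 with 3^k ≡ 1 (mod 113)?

112

By Lagrange's theorem, ord_113(3) divides φ(113) = 113 − 1 = 112 = 2^4 · 7.
Divisors of 112: 1, 2, 4, 7, 8, 14, 16, 28, 56, 112.
Check 3^d mod 113 for each divisor in increasing order:
3^1 ≡ 3
3^2 ≡ 9
3^4 ≡ 81
3^7 ≡ 40
3^8 ≡ 7
3^14 ≡ 18
3^16 ≡ 49
3^28 ≡ 98
3^56 ≡ 112
3^112 ≡ 1
So ord_113(3) = 112.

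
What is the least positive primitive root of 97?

φ(97) = 97 − 1 = 96 = 2^5 · 3.
Test candidates g = 2, 3, … against the prime factors q ∈ {2, 3} of φ(97): g is a generator iff g^(96/q) ≢ 1 for every such q.
g = 2: 2^48 ≡ 1 — hits 1, so not a primitive root.
g = 3: 3^48 ≡ 1 — hits 1, so not a primitive root.
g = 4: 4^48 ≡ 1 — hits 1, so not a primitive root.
g = 5: 5^48 ≡ 96; 5^32 ≡ 35 — none is 1, so 5 is a primitive root.
Hence the least primitive root of 97 is 5.

5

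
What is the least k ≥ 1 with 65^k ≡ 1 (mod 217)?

30

By Lagrange's theorem, ord_217(65) divides φ(217) = φ(7·31) = (7−1)·(31−1) = 6·30 = 180 = 2^2 · 3^2 · 5.
Divisors of 180: 1, 2, 3, 4, 5, 6, 9, 10, 12, 15, 18, 20, 30, 36, 45, 60, 90, 180.
Check 65^d mod 217 for each divisor in increasing order:
65^1 ≡ 65
65^2 ≡ 102
65^3 ≡ 120
65^4 ≡ 205
65^5 ≡ 88
65^6 ≡ 78
65^9 ≡ 29
65^10 ≡ 149
65^12 ≡ 8
65^15 ≡ 92
65^18 ≡ 190
65^20 ≡ 67
65^30 ≡ 1
Therefore the multiplicative order of 65 modulo 217 is 30.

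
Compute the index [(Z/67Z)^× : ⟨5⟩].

3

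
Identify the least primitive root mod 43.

φ(43) = 43 − 1 = 42 = 2 · 3 · 7.
g is a primitive root iff g^(42/q) ≢ 1 (mod 43) for each prime q ∈ {2, 3, 7}.
g = 2: 2^21 ≡ 42; 2^14 ≡ 1 — hits 1, so not a primitive root.
g = 3: 3^21 ≡ 42; 3^14 ≡ 36; 3^6 ≡ 41 — none is 1, so 3 is a primitive root.
So 3 is the smallest generator of (Z/43Z)^×.

3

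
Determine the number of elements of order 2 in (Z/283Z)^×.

φ(283) = 283 − 1 = 282 = 2 · 3 · 47.
Since (Z/283Z)^× is cyclic of order 282, the number of elements of order d is φ(d) when d | 282 and 0 otherwise.
2 | 282, and φ(2) = 2 − 1 = 1.

1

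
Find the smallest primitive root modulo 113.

3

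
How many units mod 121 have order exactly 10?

4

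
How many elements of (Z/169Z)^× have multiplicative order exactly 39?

φ(169) = φ(13^2) = 13·(13−1) = 156 = 2^2 · 3 · 13.
(Z/169Z)^× is cyclic (|G| = 156); a cyclic group of order m has exactly φ(d) elements of each order d | m, and none otherwise.
39 = 3 · 13 divides 156, and φ(39) = 24.

24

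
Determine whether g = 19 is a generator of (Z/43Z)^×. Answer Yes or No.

Yes

φ(43) = 43 − 1 = 42 = 2 · 3 · 7.
19 is a primitive root mod 43 iff 19^(φ(43)/q) ≢ 1 for every prime q | φ(43), i.e. q ∈ {2, 3, 7}.
19^21 ≡ 42 (mod 43)  [q = 2: ≢ 1 ✓]
19^14 ≡ 36 (mod 43)  [q = 3: ≢ 1 ✓]
19^6 ≡ 11 (mod 43)  [q = 7: ≢ 1 ✓]
Every test exponent gives a nontrivial residue, hence 19 generates the full group.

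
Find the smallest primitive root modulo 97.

φ(97) = 97 − 1 = 96 = 2^5 · 3.
g is a primitive root iff g^(96/q) ≢ 1 (mod 97) for each prime q ∈ {2, 3}.
g = 2: 2^48 ≡ 1 — hits 1, so not a primitive root.
g = 3: 3^48 ≡ 1 — hits 1, so not a primitive root.
g = 4: 4^48 ≡ 1 — hits 1, so not a primitive root.
g = 5: 5^48 ≡ 96; 5^32 ≡ 35 — none is 1, so 5 is a primitive root.
Hence the least primitive root of 97 is 5.

5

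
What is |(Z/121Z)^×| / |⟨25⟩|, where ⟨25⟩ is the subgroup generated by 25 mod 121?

2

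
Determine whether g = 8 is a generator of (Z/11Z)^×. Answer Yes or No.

Yes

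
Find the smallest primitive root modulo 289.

3

φ(289) = φ(17^2) = 17·(17−1) = 272 = 2^4 · 17.
Test candidates g = 2, 3, … against the prime factors q ∈ {2, 17} of φ(289): g is a generator iff g^(272/q) ≢ 1 for every such q.
g = 2: 2^136 ≡ 1 — hits 1, so not a primitive root.
g = 3: 3^136 ≡ 288; 3^16 ≡ 171 — none is 1, so 3 is a primitive root.
Hence the least primitive root of 289 is 3.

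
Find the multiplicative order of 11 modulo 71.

70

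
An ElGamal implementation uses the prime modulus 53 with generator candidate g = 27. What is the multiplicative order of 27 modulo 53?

ord(27) | φ(53) = 53 − 1 = 52 = 2^2 · 13.
Divisors of 52: 1, 2, 4, 13, 26, 52.
Test each divisor d:
27^1 ≡ 27
27^2 ≡ 40
27^4 ≡ 10
27^13 ≡ 23
27^26 ≡ 52
27^52 ≡ 1
The smallest such exponent is 52, so the order of 27 is 52.

52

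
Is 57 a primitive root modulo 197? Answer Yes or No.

Yes

φ(197) = 197 − 1 = 196 = 2^2 · 7^2.
Test 57^(196/q) mod 197 for each prime factor q of 196:
57^98 ≡ 196 (mod 197)  [q = 2: ≢ 1 ✓]
57^28 ≡ 36 (mod 197)  [q = 7: ≢ 1 ✓]
All checks pass, so 57 has order 196 and is a primitive root modulo 197.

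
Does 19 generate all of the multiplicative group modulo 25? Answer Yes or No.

No

φ(25) = φ(5^2) = 5·(5−1) = 20 = 2^2 · 5.
Test 19^(20/q) mod 25 for each prime factor q of 20:
19^10 ≡ 1 (mod 25)  [q = 2: ≡ 1 ✗]
19^4 ≡ 21 (mod 25)  [q = 5: ≢ 1 ✓]
19^10 ≡ 1 shows ord(19) | 10, strictly less than φ(25); not a primitive root.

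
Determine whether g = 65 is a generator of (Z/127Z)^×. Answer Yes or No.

Yes

φ(127) = 127 − 1 = 126 = 2 · 3^2 · 7.
65 is a primitive root mod 127 iff 65^(φ(127)/q) ≢ 1 for every prime q | φ(127), i.e. q ∈ {2, 3, 7}.
65^63 ≡ 126 (mod 127)  [q = 2: ≢ 1 ✓]
65^42 ≡ 107 (mod 127)  [q = 3: ≢ 1 ✓]
65^18 ≡ 32 (mod 127)  [q = 7: ≢ 1 ✓]
All checks pass, so 65 has order 126 and is a primitive root modulo 127.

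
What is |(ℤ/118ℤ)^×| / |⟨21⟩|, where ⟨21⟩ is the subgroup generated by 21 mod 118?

The order of 21 must divide φ(118) = φ(2)·φ(59) = 1·58 = 58 = 2 · 29.
Divisors of 58: 1, 2, 29, 58.
Check 21^d mod 118 for each divisor in increasing order:
21^1 ≡ 21
21^2 ≡ 87
21^29 ≡ 1
The order of 21 is 29, so the subgroup it generates has 29 elements.
The index is φ(118) / ord(21) = 58 / 29 = 2.

2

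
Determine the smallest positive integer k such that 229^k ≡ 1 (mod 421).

21

ord(229) | φ(421) = 421 − 1 = 420 = 2^2 · 3 · 5 · 7.
Divisors of 420: 1, 2, 3, 4, 5, 6, 7, 10, 12, 14, 15, 20, 21, 28, 30, 35, 42, 60, 70, 84, 105, 140, 210, 420.
Test each divisor d:
229^1 ≡ 229
229^2 ≡ 237
229^3 ≡ 385
229^4 ≡ 176
229^5 ≡ 309
229^6 ≡ 33
229^7 ≡ 400
229^10 ≡ 335
229^12 ≡ 247
229^14 ≡ 20
229^15 ≡ 370
229^20 ≡ 239
229^21 ≡ 1
Therefore the multiplicative order of 229 modulo 421 is 21.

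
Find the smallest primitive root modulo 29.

2

φ(29) = 29 − 1 = 28 = 2^2 · 7.
g is a primitive root iff g^(28/q) ≢ 1 (mod 29) for each prime q ∈ {2, 7}.
g = 2: 2^14 ≡ 28; 2^4 ≡ 16 — none is 1, so 2 is a primitive root.
So 2 is the smallest generator of (Z/29Z)^×.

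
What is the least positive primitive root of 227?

2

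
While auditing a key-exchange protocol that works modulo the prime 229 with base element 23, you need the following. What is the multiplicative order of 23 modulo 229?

228

The order of 23 must divide φ(229) = 229 − 1 = 228 = 2^2 · 3 · 19.
Divisors of 228: 1, 2, 3, 4, 6, 12, 19, 38, 57, 76, 114, 228.
Test each divisor d:
23^1 ≡ 23 (mod 229)
23^2 ≡ 71 (mod 229)
23^3 ≡ 30 (mod 229)
23^4 ≡ 3 (mod 229)
23^6 ≡ 213 (mod 229)
23^12 ≡ 27 (mod 229)
23^19 ≡ 140 (mod 229)
23^38 ≡ 135 (mod 229)
23^57 ≡ 122 (mod 229)
23^76 ≡ 134 (mod 229)
23^114 ≡ 228 (mod 229)
23^228 ≡ 1 (mod 229) ✓
The smallest such exponent is 228, so the order of 23 is 228.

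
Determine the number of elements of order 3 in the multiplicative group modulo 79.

φ(79) = 79 − 1 = 78 = 2 · 3 · 13.
In a cyclic group of order 78, there are φ(d) elements of order d for each divisor d of 78, and zero for non-divisors.
3 | 78, and φ(3) = 3 − 1 = 2.

2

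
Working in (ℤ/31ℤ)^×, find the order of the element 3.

Since 3 ∈ (Z/31Z)^×, its order divides φ(31) = 31 − 1 = 30 = 2 · 3 · 5.
Divisors of 30: 1, 2, 3, 5, 6, 10, 15, 30.
Compute 3^d (mod 31) for the divisors d until we hit 1:
3^1 ≡ 3 (mod 31)
3^2 ≡ 9 (mod 31)
3^3 ≡ 27 (mod 31)
3^5 ≡ 26 (mod 31)
3^6 ≡ 16 (mod 31)
3^10 ≡ 25 (mod 31)
3^15 ≡ 30 (mod 31)
3^30 ≡ 1 (mod 31) ✓
The smallest such exponent is 30, so the order of 3 is 30.

30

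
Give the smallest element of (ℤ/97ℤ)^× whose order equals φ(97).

φ(97) = 97 − 1 = 96 = 2^5 · 3.
Test candidates g = 2, 3, … against the prime factors q ∈ {2, 3} of φ(97): g is a generator iff g^(96/q) ≢ 1 for every such q.
g = 2: 2^48 ≡ 1 — hits 1, so not a primitive root.
g = 3: 3^48 ≡ 1 — hits 1, so not a primitive root.
g = 4: 4^48 ≡ 1 — hits 1, so not a primitive root.
g = 5: 5^48 ≡ 96; 5^32 ≡ 35 — none is 1, so 5 is a primitive root.
Hence the least primitive root of 97 is 5.

5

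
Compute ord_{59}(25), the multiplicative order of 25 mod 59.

Since 25 ∈ (Z/59Z)^×, its order divides φ(59) = 59 − 1 = 58 = 2 · 29.
Divisors of 58: 1, 2, 29, 58.
Evaluate successive powers at the divisors of 58:
25^1 ≡ 25
25^2 ≡ 35
25^29 ≡ 1
Hence ord(25) = 29.

29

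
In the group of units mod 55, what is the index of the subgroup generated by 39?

ord(39) | φ(55) = φ(5·11) = (5−1)·(11−1) = 4·10 = 40 = 2^3 · 5.
Divisors of 40: 1, 2, 4, 5, 8, 10, 20, 40.
Compute 39^d (mod 55) for the divisors d until we hit 1:
39^1 ≡ 39 (mod 55)
39^2 ≡ 36 (mod 55)
39^4 ≡ 31 (mod 55)
39^5 ≡ 54 (mod 55)
39^8 ≡ 26 (mod 55)
39^10 ≡ 1 (mod 55) ✓
So ord_55(39) = 10, hence |⟨39⟩| = 10.
The index is φ(55) / ord(39) = 40 / 10 = 4.

4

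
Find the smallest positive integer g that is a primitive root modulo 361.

2

φ(361) = φ(19^2) = 19·(19−1) = 342 = 2 · 3^2 · 19.
g is a primitive root iff g^(342/q) ≢ 1 (mod 361) for each prime q ∈ {2, 3, 19}.
g = 2: 2^171 ≡ 360; 2^114 ≡ 292; 2^18 ≡ 58 — none is 1, so 2 is a primitive root.
The smallest primitive root modulo 361 is 2.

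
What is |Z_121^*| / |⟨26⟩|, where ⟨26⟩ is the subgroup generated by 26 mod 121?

The order of 26 must divide φ(121) = φ(11^2) = 11·(11−1) = 110 = 2 · 5 · 11.
Divisors of 110: 1, 2, 5, 10, 11, 22, 55, 110.
Compute 26^d (mod 121) for the divisors d until we hit 1:
26^1 ≡ 26 (mod 121)
26^2 ≡ 71 (mod 121)
26^5 ≡ 23 (mod 121)
26^10 ≡ 45 (mod 121)
26^11 ≡ 81 (mod 121)
26^22 ≡ 27 (mod 121)
26^55 ≡ 1 (mod 121) ✓
The order of 26 is 55, so the subgroup it generates has 55 elements.
The index is φ(121) / ord(26) = 110 / 55 = 2.

2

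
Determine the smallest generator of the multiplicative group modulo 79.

3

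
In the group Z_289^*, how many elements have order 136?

64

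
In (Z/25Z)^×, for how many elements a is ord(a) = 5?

4

φ(25) = φ(5^2) = 5·(5−1) = 20 = 2^2 · 5.
In a cyclic group of order 20, there are φ(d) elements of order d for each divisor d of 20, and zero for non-divisors.
5 | 20, and φ(5) = 5 − 1 = 4.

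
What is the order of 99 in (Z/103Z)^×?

By Lagrange's theorem, ord_103(99) divides φ(103) = 103 − 1 = 102 = 2 · 3 · 17.
Divisors of 102: 1, 2, 3, 6, 17, 34, 51, 102.
Test each divisor d:
99^1 ≡ 99 (mod 103)
99^2 ≡ 16 (mod 103)
99^3 ≡ 39 (mod 103)
99^6 ≡ 79 (mod 103)
99^17 ≡ 57 (mod 103)
99^34 ≡ 56 (mod 103)
99^51 ≡ 102 (mod 103)
99^102 ≡ 1 (mod 103) ✓
Hence ord(99) = 102.

102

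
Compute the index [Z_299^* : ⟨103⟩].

12

By Lagrange's theorem, ord_299(103) divides φ(299) = φ(13·23) = (13−1)·(23−1) = 12·22 = 264 = 2^3 · 3 · 11.
Divisors of 264: 1, 2, 3, 4, 6, 8, 11, 12, 22, 24, 33, 44, 66, 88, 132, 264.
Check 103^d mod 299 for each divisor in increasing order:
103^1 ≡ 103 (mod 299)
103^2 ≡ 144 (mod 299)
103^3 ≡ 181 (mod 299)
103^4 ≡ 105 (mod 299)
103^6 ≡ 170 (mod 299)
103^8 ≡ 261 (mod 299)
103^11 ≡ 298 (mod 299)
103^12 ≡ 196 (mod 299)
103^22 ≡ 1 (mod 299) ✓
The order of 103 is 22, so the subgroup it generates has 22 elements.
The index is φ(299) / ord(103) = 264 / 22 = 12.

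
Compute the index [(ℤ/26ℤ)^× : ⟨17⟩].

2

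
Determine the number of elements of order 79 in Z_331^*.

φ(331) = 331 − 1 = 330 = 2 · 3 · 5 · 11.
Since (Z/331Z)^× is cyclic of order 330, the number of elements of order d is φ(d) when d | 330 and 0 otherwise.
Here 330 is not a multiple of 79, so there are no elements of order 79.

0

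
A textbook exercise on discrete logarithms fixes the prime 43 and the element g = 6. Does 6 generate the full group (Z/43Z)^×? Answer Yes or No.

No

φ(43) = 43 − 1 = 42 = 2 · 3 · 7.
Test 6^(42/q) mod 43 for each prime factor q of 42:
6^21 ≡ 1 (mod 43)  [q = 2: ≡ 1 ✗]
6^14 ≡ 36 (mod 43)  [q = 3: ≢ 1 ✓]
6^6 ≡ 1 (mod 43)  [q = 7: ≡ 1 ✗]
Since 6^21 ≡ 1, the order of 6 divides 21 < 42, so 6 is not a primitive root.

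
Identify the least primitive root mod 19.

2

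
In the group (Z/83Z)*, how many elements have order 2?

1

φ(83) = 83 − 1 = 82 = 2 · 41.
(Z/83Z)^× is cyclic (|G| = 82); a cyclic group of order m has exactly φ(d) elements of each order d | m, and none otherwise.
2 | 82, and φ(2) = 2 − 1 = 1.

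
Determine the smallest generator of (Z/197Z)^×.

2

φ(197) = 197 − 1 = 196 = 2^2 · 7^2.
Test candidates g = 2, 3, … against the prime factors q ∈ {2, 7} of φ(197): g is a generator iff g^(196/q) ≢ 1 for every such q.
g = 2: 2^98 ≡ 196; 2^28 ≡ 104 — none is 1, so 2 is a primitive root.
Hence the least primitive root of 197 is 2.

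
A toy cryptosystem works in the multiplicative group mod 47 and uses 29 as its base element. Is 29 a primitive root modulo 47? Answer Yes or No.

Yes

φ(47) = 47 − 1 = 46 = 2 · 23.
Test 29^(46/q) mod 47 for each prime factor q of 46:
29^23 ≡ 46 (mod 47)  [q = 2: ≢ 1 ✓]
29^2 ≡ 42 (mod 47)  [q = 23: ≢ 1 ✓]
Every test exponent gives a nontrivial residue, hence 29 generates the full group.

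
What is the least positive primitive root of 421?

2

φ(421) = 421 − 1 = 420 = 2^2 · 3 · 5 · 7.
Test candidates g = 2, 3, … against the prime factors q ∈ {2, 3, 5, 7} of φ(421): g is a generator iff g^(420/q) ≢ 1 for every such q.
g = 2: 2^210 ≡ 420; 2^140 ≡ 400; 2^84 ≡ 279; 2^60 ≡ 370 — none is 1, so 2 is a primitive root.
Hence the least primitive root of 421 is 2.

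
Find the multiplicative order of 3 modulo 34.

16

ord(3) | φ(34) = φ(2)·φ(17) = 1·16 = 16 = 2^4.
Divisors of 16: 1, 2, 4, 8, 16.
Check 3^d mod 34 for each divisor in increasing order:
3^1 ≡ 3
3^2 ≡ 9
3^4 ≡ 13
3^8 ≡ 33
3^16 ≡ 1
Therefore the multiplicative order of 3 modulo 34 is 16.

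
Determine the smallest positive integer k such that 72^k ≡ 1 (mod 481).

36

Since 72 ∈ (Z/481Z)^×, its order divides φ(481) = φ(13·37) = (13−1)·(37−1) = 12·36 = 432 = 2^4 · 3^3.
Divisors of 432: 1, 2, 3, 4, 6, 8, 9, 12, 16, 18, 24, 27, 36, 48, 54, 72, 108, 144, 216, 432.
Check 72^d mod 481 for each divisor in increasing order:
72^1 ≡ 72 (mod 481)
72^2 ≡ 374 (mod 481)
72^3 ≡ 473 (mod 481)
72^4 ≡ 386 (mod 481)
72^6 ≡ 64 (mod 481)
72^8 ≡ 367 (mod 481)
72^9 ≡ 450 (mod 481)
72^12 ≡ 248 (mod 481)
72^16 ≡ 9 (mod 481)
72^18 ≡ 480 (mod 481)
72^24 ≡ 417 (mod 481)
72^27 ≡ 31 (mod 481)
72^36 ≡ 1 (mod 481) ✓
The smallest such exponent is 36, so the order of 72 is 36.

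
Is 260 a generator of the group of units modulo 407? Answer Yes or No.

No

407 = 11 · 37 is a product of two distinct odd primes, so (Z/407Z)^× ≅ (Z/11Z)^× × (Z/37Z)^× is not cyclic.
No primitive root modulo 407 exists; in particular 260 is not one.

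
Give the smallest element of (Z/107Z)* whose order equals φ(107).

2

φ(107) = 107 − 1 = 106 = 2 · 53.
g is a primitive root iff g^(106/q) ≢ 1 (mod 107) for each prime q ∈ {2, 53}.
g = 2: 2^53 ≡ 106; 2^2 ≡ 4 — none is 1, so 2 is a primitive root.
So 2 is the smallest generator of (Z/107Z)^×.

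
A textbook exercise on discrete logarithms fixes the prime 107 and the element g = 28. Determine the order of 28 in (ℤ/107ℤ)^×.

106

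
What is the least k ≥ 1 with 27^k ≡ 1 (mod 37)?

6

ord(27) | φ(37) = 37 − 1 = 36 = 2^2 · 3^2.
Divisors of 36: 1, 2, 3, 4, 6, 9, 12, 18, 36.
Test each divisor d:
27^1 ≡ 27
27^2 ≡ 26
27^3 ≡ 36
27^4 ≡ 10
27^6 ≡ 1
The smallest such exponent is 6, so the order of 27 is 6.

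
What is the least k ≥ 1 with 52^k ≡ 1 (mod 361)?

By Lagrange's theorem, ord_361(52) divides φ(361) = φ(19^2) = 19·(19−1) = 342 = 2 · 3^2 · 19.
Divisors of 342: 1, 2, 3, 6, 9, 18, 19, 38, 57, 114, 171, 342.
Check 52^d mod 361 for each divisor in increasing order:
52^1 ≡ 52
52^2 ≡ 177
52^3 ≡ 179
52^6 ≡ 273
52^9 ≡ 132
52^18 ≡ 96
52^19 ≡ 299
52^38 ≡ 234
52^57 ≡ 293
52^114 ≡ 292
52^171 ≡ 360
52^342 ≡ 1
Hence ord(52) = 342.

342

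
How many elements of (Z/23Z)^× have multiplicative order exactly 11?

10

φ(23) = 23 − 1 = 22 = 2 · 11.
In a cyclic group of order 22, there are φ(d) elements of order d for each divisor d of 22, and zero for non-divisors.
11 | 22, and φ(11) = 11 − 1 = 10.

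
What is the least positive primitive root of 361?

2

φ(361) = φ(19^2) = 19·(19−1) = 342 = 2 · 3^2 · 19.
g is a primitive root iff g^(342/q) ≢ 1 (mod 361) for each prime q ∈ {2, 3, 19}.
g = 2: 2^171 ≡ 360; 2^114 ≡ 292; 2^18 ≡ 58 — none is 1, so 2 is a primitive root.
So 2 is the smallest generator of (Z/361Z)^×.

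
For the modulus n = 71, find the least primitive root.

φ(71) = 71 − 1 = 70 = 2 · 5 · 7.
Test candidates g = 2, 3, … against the prime factors q ∈ {2, 5, 7} of φ(71): g is a generator iff g^(70/q) ≢ 1 for every such q.
g = 2: 2^35 ≡ 1 — hits 1, so not a primitive root.
g = 3: 3^35 ≡ 1 — hits 1, so not a primitive root.
g = 4: 4^35 ≡ 1 — hits 1, so not a primitive root.
g = 5: 5^35 ≡ 1 — hits 1, so not a primitive root.
g = 6: 6^35 ≡ 1 — hits 1, so not a primitive root.
g = 7: 7^35 ≡ 70; 7^14 ≡ 54; 7^10 ≡ 45 — none is 1, so 7 is a primitive root.
Hence the least primitive root of 71 is 7.

7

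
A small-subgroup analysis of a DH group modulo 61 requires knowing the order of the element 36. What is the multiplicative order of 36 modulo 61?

30

By Lagrange's theorem, ord_61(36) divides φ(61) = 61 − 1 = 60 = 2^2 · 3 · 5.
Divisors of 60: 1, 2, 3, 4, 5, 6, 10, 12, 15, 20, 30, 60.
Compute 36^d (mod 61) for the divisors d until we hit 1:
36^1 ≡ 36 (mod 61)
36^2 ≡ 15 (mod 61)
36^3 ≡ 52 (mod 61)
36^4 ≡ 42 (mod 61)
36^5 ≡ 48 (mod 61)
36^6 ≡ 20 (mod 61)
36^10 ≡ 47 (mod 61)
36^12 ≡ 34 (mod 61)
36^15 ≡ 60 (mod 61)
36^20 ≡ 13 (mod 61)
36^30 ≡ 1 (mod 61) ✓
The smallest such exponent is 30, so the order of 36 is 30.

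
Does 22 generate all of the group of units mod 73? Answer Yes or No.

φ(73) = 73 − 1 = 72 = 2^3 · 3^2.
It suffices to check that the order of 22 is not a proper divisor of 72: compute 22^(72/q) for q ∈ {2, 3}.
22^36 ≡ 72 (mod 73)  [q = 2: ≢ 1 ✓]
22^24 ≡ 1 (mod 73)  [q = 3: ≡ 1 ✗]
The check at q = 3 fails, so 22 generates a proper subgroup.

No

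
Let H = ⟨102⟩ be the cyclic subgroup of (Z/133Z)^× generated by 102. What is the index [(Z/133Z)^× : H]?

36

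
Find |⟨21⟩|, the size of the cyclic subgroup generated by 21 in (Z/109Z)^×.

27

Since 21 ∈ (Z/109Z)^×, its order divides φ(109) = 109 − 1 = 108 = 2^2 · 3^3.
Divisors of 108: 1, 2, 3, 4, 6, 9, 12, 18, 27, 36, 54, 108.
Check 21^d mod 109 for each divisor in increasing order:
21^1 ≡ 21
21^2 ≡ 5
21^3 ≡ 105
21^4 ≡ 25
21^6 ≡ 16
21^9 ≡ 45
21^12 ≡ 38
21^18 ≡ 63
21^27 ≡ 1
Therefore the multiplicative order of 21 modulo 109 is 27.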